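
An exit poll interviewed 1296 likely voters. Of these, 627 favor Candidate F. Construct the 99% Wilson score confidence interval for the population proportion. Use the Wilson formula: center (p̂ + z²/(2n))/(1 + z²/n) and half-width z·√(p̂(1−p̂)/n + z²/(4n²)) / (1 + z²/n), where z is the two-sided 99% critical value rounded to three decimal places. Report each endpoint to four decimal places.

(0.4482, 0.5195)

Here p̂ = 627/1296 = 0.48380 and z = 2.576 (z² = 6.635776).
1 + z²/n = 1.005120.
Adjusted center: (0.48380 + z²/(2n))/1.005120 = 0.48388.
Radicand: p̂(1−p̂)/n + z²/(4n²) = 0.000192699 + 0.000000988 = 0.000193687.
Half-width = 2.576·√0.000193687/1.005120 = 0.03567.
So the interval runs from 0.4482 to 0.5195.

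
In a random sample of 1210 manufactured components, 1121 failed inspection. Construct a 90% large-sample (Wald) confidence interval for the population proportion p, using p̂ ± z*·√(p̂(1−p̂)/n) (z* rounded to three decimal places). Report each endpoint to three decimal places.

The sample proportion is 1121/1210 = 0.92645.
Standard error of p̂: √(0.068144/1210) = √0.000056317 = 0.007504.
For 90% confidence, z* = 1.645.
Margin = 1.645·0.007504 = 0.01234.
CI: 0.92645 ± 0.01234 = (0.914, 0.939).

(0.914, 0.939)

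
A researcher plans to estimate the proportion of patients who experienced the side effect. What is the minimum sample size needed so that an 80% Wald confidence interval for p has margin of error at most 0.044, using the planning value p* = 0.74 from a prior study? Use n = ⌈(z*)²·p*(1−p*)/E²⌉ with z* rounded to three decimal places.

z* = 1.282 at the 80% level.
p*(1−p*) = 0.74·0.26 = 0.1924.
Required n before rounding: 1.643524 × 0.1924 / 0.044² = 163.334.
⌈163.334⌉ = 164.

n = 164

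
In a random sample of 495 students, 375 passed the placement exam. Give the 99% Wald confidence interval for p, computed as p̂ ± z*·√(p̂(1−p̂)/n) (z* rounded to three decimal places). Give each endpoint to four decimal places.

p̂ = 375/495 = 0.75758.
SE(p̂) = √(0.75758·0.24242/495) = 0.019262.
The 99% critical value is z* = 2.576.
Margin of error: 2.576 × 0.019262 = 0.04962.
Interval: 0.75758 ± 0.04962 → (0.7080, 0.8072).

(0.7080, 0.8072)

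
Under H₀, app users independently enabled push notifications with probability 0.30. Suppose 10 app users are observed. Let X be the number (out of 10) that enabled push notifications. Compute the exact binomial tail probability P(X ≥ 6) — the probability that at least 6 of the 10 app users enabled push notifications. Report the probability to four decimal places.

P = 0.0473

X ~ Binomial(n=10, p=0.30).
P(X ≥ 6) = Σ_{j=6}^{10} C(10,j)·0.30^j·0.70^{10−j}.
= 0.036757 + 0.009002 + 0.001447 + 0.000138 + 0.000006 = 0.0473.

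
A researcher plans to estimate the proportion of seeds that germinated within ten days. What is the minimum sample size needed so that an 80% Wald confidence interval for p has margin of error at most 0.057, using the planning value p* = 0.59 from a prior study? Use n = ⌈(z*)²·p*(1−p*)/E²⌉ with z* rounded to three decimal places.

z* = 1.282 at the 80% level.
p*(1−p*) = 0.2419.
(z*)²·p*(1−p*)/E² = 1.643524·0.2419/0.003249 = 122.366.
Rounding up, n = 123.

n = 123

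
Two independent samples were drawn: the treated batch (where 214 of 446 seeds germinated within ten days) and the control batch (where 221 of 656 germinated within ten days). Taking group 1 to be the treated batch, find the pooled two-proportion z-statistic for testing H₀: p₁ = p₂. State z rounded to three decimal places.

z = 4.765

p̂₁ = 214/446 = 0.47982, p̂₂ = 221/656 = 0.33689.
Pooled p̂ = (214+221)/(446+656) = 435/1102 = 0.39474.
Pooled SE = √[0.2389197·0.00376654] ≈ 0.029998.
z = (p̂₁ − p̂₂)/SE = (0.47982 − 0.33689)/0.029998 = 0.14293/0.029998 = 4.765.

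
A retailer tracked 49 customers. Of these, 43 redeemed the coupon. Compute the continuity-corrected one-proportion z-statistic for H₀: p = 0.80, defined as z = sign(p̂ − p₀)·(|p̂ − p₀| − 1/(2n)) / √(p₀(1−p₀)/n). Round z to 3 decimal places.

z = 1.179

Sample proportion p̂ = 43/49 = 0.87755. p̂ − p₀ = 0.077551.
Continuity correction 1/(2n) = 1/98 = 0.010204.
Corrected numerator: |0.077551| − 0.010204 = 0.067347.
SE₀ = √(0.80·0.20/49) = 0.057143.
z = +0.067347/0.057143 = 1.179.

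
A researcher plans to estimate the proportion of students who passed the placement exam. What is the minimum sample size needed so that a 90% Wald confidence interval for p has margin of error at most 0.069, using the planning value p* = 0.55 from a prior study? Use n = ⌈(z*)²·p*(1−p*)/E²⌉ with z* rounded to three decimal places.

n = 141

z* = 1.645 at the 90% level.
p*(1−p*) = 0.55·0.45 = 0.2475.
(z*)²·p*(1−p*)/E² = 2.706025·0.2475/0.004761 = 140.672.
⌈140.672⌉ = 141.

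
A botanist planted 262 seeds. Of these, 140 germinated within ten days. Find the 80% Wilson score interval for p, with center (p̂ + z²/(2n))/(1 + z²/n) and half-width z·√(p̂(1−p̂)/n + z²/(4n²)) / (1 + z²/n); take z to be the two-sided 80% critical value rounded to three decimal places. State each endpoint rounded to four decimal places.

(0.4948, 0.5735)

p̂ = 140/262 = 0.53435; z = 1.282, so z² = 1.643524.
Denominator 1 + z²/n = 1 + 1.643524/262 = 1.006273.
Adjusted center: (0.53435 + z²/(2n))/1.006273 = 0.53414.
Radicand: p̂(1−p̂)/n + z²/(4n²) = 0.000949695 + 0.000005986 = 0.000955681.
Half-width = 1.282·√0.000955681/1.006273 = 0.03938.
CI: 0.53414 ± 0.03938 = (0.4948, 0.5735).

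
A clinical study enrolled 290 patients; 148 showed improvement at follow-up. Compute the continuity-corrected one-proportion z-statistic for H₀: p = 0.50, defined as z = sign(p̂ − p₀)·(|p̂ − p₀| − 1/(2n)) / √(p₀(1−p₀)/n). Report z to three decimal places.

z = 0.294

The sample proportion is 148/290 = 0.51034. p̂ − p₀ = 0.010345.
1/(2n) = 0.001724.
Corrected numerator: |0.010345| − 0.001724 = 0.008621.
Null standard error: √(0.50·0.50/290) = √0.000862069 = 0.029361.
z = +0.008621/0.029361 = 0.294.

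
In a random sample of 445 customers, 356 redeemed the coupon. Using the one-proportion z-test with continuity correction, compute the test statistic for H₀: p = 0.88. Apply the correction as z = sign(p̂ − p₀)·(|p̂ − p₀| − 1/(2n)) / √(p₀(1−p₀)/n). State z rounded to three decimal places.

With x = 356 successes in n = 445, p̂ = 0.80000. p̂ − p₀ = -0.080000.
Continuity correction 1/(2n) = 1/890 = 0.001124.
Corrected numerator: |-0.080000| − 0.001124 = 0.078876.
Null standard error: √(0.88·0.12/445) = √0.000237303 = 0.015405.
z = −0.078876/0.015405 = -5.120.

z = -5.120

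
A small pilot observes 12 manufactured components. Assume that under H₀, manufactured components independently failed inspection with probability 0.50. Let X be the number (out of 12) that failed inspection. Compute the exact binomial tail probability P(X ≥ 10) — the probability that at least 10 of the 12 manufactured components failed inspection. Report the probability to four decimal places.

P = 0.0193

X ~ Binomial(n=12, p=0.50).
P(X ≥ 10) = C(12,10)·0.50^10·0.50^2 + C(12,11)·0.50^11·0.50^1 + C(12,12)·0.50^12·0.50^0.
= 0.016113 + 0.002930 + 0.000244 = 0.0193.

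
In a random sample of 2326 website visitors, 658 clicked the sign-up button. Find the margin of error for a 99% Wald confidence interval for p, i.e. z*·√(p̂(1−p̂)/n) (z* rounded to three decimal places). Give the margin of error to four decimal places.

ME = 0.0241

p̂ = 658/2326 = 0.28289.
SE(p̂) = √(0.28289·0.71711/2326) = 0.009339.
For 99% confidence, z* = 2.576.
Margin of error = z*·SE = 2.576 × 0.009339 = 0.0241.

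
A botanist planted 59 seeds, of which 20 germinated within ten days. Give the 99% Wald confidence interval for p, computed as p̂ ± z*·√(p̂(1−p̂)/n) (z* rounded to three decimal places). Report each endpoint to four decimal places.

(0.1802, 0.4977)

Sample proportion p̂ = 20/59 = 0.33898.
SE = √(p̂(1−p̂)/n) = √(0.224074/59) = 0.061627.
For 99% confidence, z* = 2.576.
Margin of error: 2.576 × 0.061627 = 0.15875.
CI: 0.33898 ± 0.15875 = (0.1802, 0.4977).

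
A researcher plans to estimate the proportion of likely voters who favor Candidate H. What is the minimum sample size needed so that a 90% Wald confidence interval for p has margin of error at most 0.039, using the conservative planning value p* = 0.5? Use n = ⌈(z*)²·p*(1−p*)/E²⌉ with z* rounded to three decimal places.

n = 445

The 90% critical value is z* = 1.645.
p*(1−p*) = 0.2500.
(z*)²·p*(1−p*)/E² = 2.706025·0.2500/0.001521 = 444.777.
Rounding up, n = 445.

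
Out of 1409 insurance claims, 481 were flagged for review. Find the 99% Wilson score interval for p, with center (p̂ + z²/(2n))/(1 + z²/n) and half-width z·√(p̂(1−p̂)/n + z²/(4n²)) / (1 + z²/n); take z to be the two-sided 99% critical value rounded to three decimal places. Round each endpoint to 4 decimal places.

(0.3096, 0.3746)

Here p̂ = 481/1409 = 0.34138 and z = 2.576 (z² = 6.635776).
1 + z²/n = 1.004710.
Adjusted center: (0.34138 + z²/(2n))/1.004710 = 0.34212.
Radicand: p̂(1−p̂)/n + z²/(4n²) = 0.000159573 + 0.000000836 = 0.000160409.
Half-width = 2.576·√0.000160409/1.004710 = 0.03247.
Interval: 0.34212 ± 0.03247 → (0.3096, 0.3746).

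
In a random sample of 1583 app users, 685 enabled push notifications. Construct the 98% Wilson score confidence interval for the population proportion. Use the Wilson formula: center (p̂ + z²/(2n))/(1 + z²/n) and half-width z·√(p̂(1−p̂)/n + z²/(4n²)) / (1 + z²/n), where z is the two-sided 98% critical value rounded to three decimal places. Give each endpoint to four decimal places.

Here p̂ = 685/1583 = 0.43272 and z = 2.326 (z² = 5.410276).
1 + z²/n = 1.003418.
Center = (0.43272 + 0.001709)/1.003418 = 0.43295.
Radicand: p̂(1−p̂)/n + z²/(4n²) = 0.000155069 + 0.000000540 = 0.000155609.
Half-width = z·√(radicand)/denom = 2.326·0.012474/1.003418 = 0.02892.
CI: 0.43295 ± 0.02892 = (0.4040, 0.4619).

(0.4040, 0.4619)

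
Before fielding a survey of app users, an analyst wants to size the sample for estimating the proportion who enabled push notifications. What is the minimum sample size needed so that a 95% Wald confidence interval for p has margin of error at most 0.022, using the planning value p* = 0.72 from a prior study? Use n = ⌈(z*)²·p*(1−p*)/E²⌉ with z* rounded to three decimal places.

n = 1601

The 95% critical value is z* = 1.960.
p*(1−p*) = 0.2016.
(z*)²·p*(1−p*)/E² = 3.841600·0.2016/0.000484 = 1600.138.
⌈1600.138⌉ = 1601.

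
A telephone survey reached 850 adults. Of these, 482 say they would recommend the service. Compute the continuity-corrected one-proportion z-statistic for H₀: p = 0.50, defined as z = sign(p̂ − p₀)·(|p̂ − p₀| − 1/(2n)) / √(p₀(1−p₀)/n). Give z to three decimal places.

z = 3.876

With x = 482 successes in n = 850, p̂ = 0.56706. p̂ − p₀ = 0.067059.
Continuity correction 1/(2n) = 1/1700 = 0.000588.
Corrected numerator: |0.067059| − 0.000588 = 0.066471.
SE₀ = √(0.50·0.50/850) = 0.017150.
z = (+)0.066471/0.017150 = 3.876.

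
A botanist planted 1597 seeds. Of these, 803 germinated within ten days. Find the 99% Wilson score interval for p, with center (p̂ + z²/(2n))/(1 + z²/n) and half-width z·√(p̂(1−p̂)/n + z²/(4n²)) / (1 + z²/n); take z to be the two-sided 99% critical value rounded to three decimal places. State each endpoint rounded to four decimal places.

(0.4706, 0.5350)

p̂ = 803/1597 = 0.50282; z = 2.576, so z² = 6.635776.
Denominator 1 + z²/n = 1 + 6.635776/1597 = 1.004155.
Center = (0.50282 + 0.002078)/1.004155 = 0.50281.
Radicand: p̂(1−p̂)/n + z²/(4n²) = 0.000156539 + 0.000000650 = 0.000157189.
Half-width = 2.576·√0.000157189/1.004155 = 0.03216.
CI: 0.50281 ± 0.03216 = (0.4706, 0.5350).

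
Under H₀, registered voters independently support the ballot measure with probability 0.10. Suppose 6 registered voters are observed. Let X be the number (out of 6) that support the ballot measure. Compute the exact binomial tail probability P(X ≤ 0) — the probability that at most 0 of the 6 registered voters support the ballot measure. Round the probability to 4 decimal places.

P = 0.5314

X is binomial with n = 6 and p = 0.10.
P(X ≤ 0) = C(6,0)·0.10^0·0.90^6.
= 0.531441 = 0.5314.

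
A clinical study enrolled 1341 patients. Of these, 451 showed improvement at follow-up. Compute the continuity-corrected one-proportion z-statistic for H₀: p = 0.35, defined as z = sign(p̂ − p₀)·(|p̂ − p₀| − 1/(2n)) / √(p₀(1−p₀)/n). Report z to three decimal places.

z = -1.022

Sample proportion p̂ = 451/1341 = 0.33632. p̂ − p₀ = -0.013684.
1/(2n) = 0.000373.
Corrected numerator: |-0.013684| − 0.000373 = 0.013311.
Null standard error: √(0.35·0.65/1341) = √0.000169650 = 0.013025.
z = (−)0.013311/0.013025 = -1.022.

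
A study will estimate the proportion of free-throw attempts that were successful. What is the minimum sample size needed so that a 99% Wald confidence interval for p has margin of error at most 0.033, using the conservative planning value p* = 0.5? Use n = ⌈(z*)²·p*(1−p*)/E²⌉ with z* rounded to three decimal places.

z* = 2.576 at the 99% level.
p*(1−p*) = 0.50·0.50 = 0.2500.
Required n before rounding: 6.635776 × 0.2500 / 0.033² = 1523.365.
Rounding up, n = 1524.

n = 1524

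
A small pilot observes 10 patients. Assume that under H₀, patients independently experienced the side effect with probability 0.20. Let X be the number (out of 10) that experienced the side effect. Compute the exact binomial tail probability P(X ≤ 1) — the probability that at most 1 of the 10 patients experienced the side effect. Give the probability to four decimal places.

X is binomial with n = 10 and p = 0.20.
P(X ≤ 1) = C(10,0)·0.20^0·0.80^10 + C(10,1)·0.20^1·0.80^9.
= 0.107374 + 0.268435 = 0.3758.

P = 0.3758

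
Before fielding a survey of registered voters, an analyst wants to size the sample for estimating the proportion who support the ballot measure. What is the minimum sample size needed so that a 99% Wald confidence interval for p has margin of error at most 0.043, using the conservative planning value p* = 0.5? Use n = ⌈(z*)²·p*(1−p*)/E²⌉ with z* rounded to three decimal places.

For 99% confidence, z* = 2.576.
p*(1−p*) = 0.50·0.50 = 0.2500.
Required n before rounding: 6.635776 × 0.2500 / 0.043² = 897.211.
⌈897.211⌉ = 898.

n = 898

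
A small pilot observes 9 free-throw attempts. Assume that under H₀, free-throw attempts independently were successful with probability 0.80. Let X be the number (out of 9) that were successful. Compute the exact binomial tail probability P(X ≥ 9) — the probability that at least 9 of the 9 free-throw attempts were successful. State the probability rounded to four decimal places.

X is binomial with n = 9 and p = 0.80.
P(X ≥ 9) = C(9,9)·0.80^9·0.20^0.
= 0.134218 = 0.1342.

P = 0.1342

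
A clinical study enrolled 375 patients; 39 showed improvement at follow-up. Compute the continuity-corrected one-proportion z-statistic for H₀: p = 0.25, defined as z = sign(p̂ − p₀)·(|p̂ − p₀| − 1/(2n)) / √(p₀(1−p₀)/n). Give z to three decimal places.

p̂ = 39/375 = 0.10400. p̂ − p₀ = -0.146000.
1/(2n) = 0.001333.
Corrected numerator: |-0.146000| − 0.001333 = 0.144667.
Under H₀, SE = √(p₀(1−p₀)/n) = √(0.25·0.75/375) = √0.000500000 = 0.022361.
z = −0.144667/0.022361 = -6.470.

z = -6.470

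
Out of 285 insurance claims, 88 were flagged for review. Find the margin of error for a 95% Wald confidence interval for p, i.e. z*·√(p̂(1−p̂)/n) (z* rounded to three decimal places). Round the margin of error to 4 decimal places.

ME = 0.0536

With x = 88 successes in n = 285, p̂ = 0.30877.
SE = √(p̂(1−p̂)/n) = √(0.213432/285) = 0.027366.
For 95% confidence, z* = 1.960.
Margin of error = z*·SE = 1.960 × 0.027366 = 0.0536.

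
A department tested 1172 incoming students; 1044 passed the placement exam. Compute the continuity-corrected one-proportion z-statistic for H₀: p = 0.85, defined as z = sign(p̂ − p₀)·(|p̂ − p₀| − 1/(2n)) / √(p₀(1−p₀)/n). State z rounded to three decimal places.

The sample proportion is 1044/1172 = 0.89078. p̂ − p₀ = 0.040785.
1/(2n) = 0.000427.
Corrected numerator: |0.040785| − 0.000427 = 0.040358.
Null standard error: √(0.85·0.15/1172) = √0.000108788 = 0.010430.
z = +0.040358/0.010430 = 3.869.

z = 3.869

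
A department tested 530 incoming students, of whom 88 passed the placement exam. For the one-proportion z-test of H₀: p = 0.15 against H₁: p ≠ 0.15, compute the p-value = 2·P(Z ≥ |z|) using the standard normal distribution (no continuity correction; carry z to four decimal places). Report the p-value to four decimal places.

p-value = 0.3011

p̂ = 88/530 = 0.16604.
Under H₀, SE = √(p₀(1−p₀)/n) = √(0.15·0.85/530) = √0.000240566 = 0.015510.
Test statistic (full precision, shown to 4 dp): z = (88/530 − 0.15)/SE₀ ≈ 1.0340.
p-value = 2·P(Z ≥ |z|) with z = 1.0340 → 0.3011.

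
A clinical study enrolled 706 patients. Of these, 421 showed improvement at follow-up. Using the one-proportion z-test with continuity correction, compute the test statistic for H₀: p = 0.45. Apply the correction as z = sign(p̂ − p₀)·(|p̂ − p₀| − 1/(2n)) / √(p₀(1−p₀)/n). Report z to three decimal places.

z = 7.777

With x = 421 successes in n = 706, p̂ = 0.59632. p̂ − p₀ = 0.146317.
Continuity correction 1/(2n) = 1/1412 = 0.000708.
Corrected numerator: |0.146317| − 0.000708 = 0.145609.
Under H₀, SE = √(p₀(1−p₀)/n) = √(0.45·0.55/706) = √0.000350567 = 0.018723.
z = +0.145609/0.018723 = 7.777.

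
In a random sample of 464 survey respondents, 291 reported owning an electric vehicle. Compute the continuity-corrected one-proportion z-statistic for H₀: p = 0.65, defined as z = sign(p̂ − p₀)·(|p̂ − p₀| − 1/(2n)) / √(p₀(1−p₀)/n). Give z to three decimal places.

z = -0.983

Sample proportion p̂ = 291/464 = 0.62716. p̂ − p₀ = -0.022845.
1/(2n) = 0.001078.
Corrected numerator: |-0.022845| − 0.001078 = 0.021767.
Null standard error: √(0.65·0.35/464) = √0.000490302 = 0.022143.
z = (−)0.021767/0.022143 = -0.983.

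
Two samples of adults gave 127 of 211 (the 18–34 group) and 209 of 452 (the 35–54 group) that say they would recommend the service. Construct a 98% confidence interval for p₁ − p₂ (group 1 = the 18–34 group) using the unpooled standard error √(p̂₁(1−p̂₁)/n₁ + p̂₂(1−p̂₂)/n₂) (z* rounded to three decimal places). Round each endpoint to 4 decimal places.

(0.0440, 0.2350)

p̂₁ = 127/211 = 0.60190, p̂₂ = 209/452 = 0.46239; p̂₁ − p̂₂ = 0.13951.
SE = √(0.001135627 + 0.000549968) = √0.001685595 = 0.041056.
z* = 2.326 at the 98% level. Margin = 2.326·0.041056 = 0.09550.
CI: 0.13951 ± 0.09550 = (0.0440, 0.2350).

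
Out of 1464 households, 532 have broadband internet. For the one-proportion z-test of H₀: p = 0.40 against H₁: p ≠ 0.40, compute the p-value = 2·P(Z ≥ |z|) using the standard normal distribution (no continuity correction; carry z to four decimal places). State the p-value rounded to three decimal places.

p-value = 0.004

Sample proportion p̂ = 532/1464 = 0.36339.
SE₀ = √(0.40·0.60/1464) = 0.012804.
Test statistic (full precision, shown to 4 dp): z = (532/1464 − 0.40)/SE₀ ≈ -2.8595.
From the standard normal, 2·P(Z ≥ |z|) = 0.004.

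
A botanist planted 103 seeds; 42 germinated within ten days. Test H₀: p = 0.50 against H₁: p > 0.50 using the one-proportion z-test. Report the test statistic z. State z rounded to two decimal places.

The sample proportion is 42/103 = 0.40777.
Under H₀, SE = √(p₀(1−p₀)/n) = √(0.50·0.50/103) = √0.002427184 = 0.049266.
z = (p̂ − p₀)/SE = (0.40777 − 0.50)/0.049266 = -1.87.

z = -1.87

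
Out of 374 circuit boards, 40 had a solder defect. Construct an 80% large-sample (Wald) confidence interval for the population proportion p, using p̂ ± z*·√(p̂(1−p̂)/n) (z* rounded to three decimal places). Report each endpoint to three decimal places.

The sample proportion is 40/374 = 0.10695.
Standard error of p̂: √(0.095513/374) = √0.000255383 = 0.015981.
z* = 1.282 at the 80% level.
Margin of error: 1.282 × 0.015981 = 0.02049.
Interval: 0.10695 ± 0.02049 → (0.086, 0.127).

(0.086, 0.127)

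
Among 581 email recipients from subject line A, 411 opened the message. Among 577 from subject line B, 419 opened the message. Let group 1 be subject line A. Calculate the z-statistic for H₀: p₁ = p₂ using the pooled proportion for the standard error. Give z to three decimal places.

z = -0.709

p̂₁ = 411/581 = 0.70740, p̂₂ = 419/577 = 0.72617.
Pooling: p̂ = 830/1158 = 0.71675.
Pooled SE = √[0.2030181·0.00345427] ≈ 0.026482.
z = (p̂₁ − p̂₂)/SE = (0.70740 − 0.72617)/0.026482 = -0.01877/0.026482 = -0.709.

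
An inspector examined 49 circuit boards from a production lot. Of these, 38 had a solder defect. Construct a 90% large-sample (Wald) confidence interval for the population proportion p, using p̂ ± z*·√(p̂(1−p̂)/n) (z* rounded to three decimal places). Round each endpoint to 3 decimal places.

Sample proportion p̂ = 38/49 = 0.77551.
SE(p̂) = √(0.77551·0.22449/49) = 0.059607.
For 90% confidence, z* = 1.645.
Margin of error: 1.645 × 0.059607 = 0.09805.
CI: 0.77551 ± 0.09805 = (0.677, 0.874).

(0.677, 0.874)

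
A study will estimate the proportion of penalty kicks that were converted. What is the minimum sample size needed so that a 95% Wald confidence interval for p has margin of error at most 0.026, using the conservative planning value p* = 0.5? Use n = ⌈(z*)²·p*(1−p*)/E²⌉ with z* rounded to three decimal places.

For 95% confidence, z* = 1.960.
p*(1−p*) = 0.50·0.50 = 0.2500.
(z*)²·p*(1−p*)/E² = 3.841600·0.2500/0.000676 = 1420.710.
Rounding up, n = 1421.

n = 1421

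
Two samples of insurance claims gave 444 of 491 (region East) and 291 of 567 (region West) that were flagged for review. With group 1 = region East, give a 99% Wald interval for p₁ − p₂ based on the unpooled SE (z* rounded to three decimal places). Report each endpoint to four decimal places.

(0.3271, 0.4550)

p̂₁ = 0.90428, p̂₂ = 0.51323, so the observed difference is 0.39105.
Unpooled SE = √(p̂₁(1−p̂₁)/n₁ + p̂₂(1−p̂₂)/n₂) = √(0.000176294 + 0.000440609) = 0.024838.
z* = 2.576 at the 99% level. Margin = 2.576·0.024838 = 0.06398.
CI: 0.39105 ± 0.06398 = (0.3271, 0.4550).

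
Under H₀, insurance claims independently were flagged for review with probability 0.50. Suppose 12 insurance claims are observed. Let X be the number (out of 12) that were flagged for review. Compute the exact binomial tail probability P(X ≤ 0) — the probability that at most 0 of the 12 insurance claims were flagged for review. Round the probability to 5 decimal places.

X is binomial with n = 12 and p = 0.50.
P(X ≤ 0) = C(12,0)·0.50^0·0.50^12.
= 0.000244 = 0.00024.

P = 0.00024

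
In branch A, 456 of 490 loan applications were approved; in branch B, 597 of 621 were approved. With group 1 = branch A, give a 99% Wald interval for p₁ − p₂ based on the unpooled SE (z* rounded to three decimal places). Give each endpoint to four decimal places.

(-0.0664, 0.0049)

p̂₁ = 456/490 = 0.93061, p̂₂ = 597/621 = 0.96135; p̂₁ − p̂₂ = -0.03074.
SE = √(0.000131782 + 0.000059829) = √0.000191611 = 0.013842.
The 99% critical value is z* = 2.576. Margin of error = 0.03566.
Interval: -0.03074 ± 0.03566 → (-0.0664, 0.0049).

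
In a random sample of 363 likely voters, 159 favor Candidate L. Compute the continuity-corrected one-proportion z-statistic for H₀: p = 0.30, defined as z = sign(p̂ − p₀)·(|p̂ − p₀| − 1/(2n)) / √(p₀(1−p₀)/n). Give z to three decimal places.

z = 5.681

p̂ = 159/363 = 0.43802. p̂ − p₀ = 0.138017.
1/(2n) = 0.001377.
Corrected numerator: |0.138017| − 0.001377 = 0.136640.
Null standard error: √(0.30·0.70/363) = √0.000578512 = 0.024052.
z = +0.136640/0.024052 = 5.681.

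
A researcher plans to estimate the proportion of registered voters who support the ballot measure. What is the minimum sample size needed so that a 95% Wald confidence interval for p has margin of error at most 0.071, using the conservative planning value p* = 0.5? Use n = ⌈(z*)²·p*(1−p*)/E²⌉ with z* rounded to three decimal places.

n = 191

z* = 1.960 at the 95% level.
p*(1−p*) = 0.50·0.50 = 0.2500.
Required n before rounding: 3.841600 × 0.2500 / 0.071² = 190.518.
Rounding up, n = 191.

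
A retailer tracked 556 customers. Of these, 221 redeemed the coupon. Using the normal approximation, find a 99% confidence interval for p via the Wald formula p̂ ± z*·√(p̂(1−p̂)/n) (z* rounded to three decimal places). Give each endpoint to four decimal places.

(0.3440, 0.4509)

p̂ = 221/556 = 0.39748.
Standard error of p̂: √(0.239490/556) = √0.000430738 = 0.020754.
The 99% critical value is z* = 2.576.
Margin = 2.576·0.020754 = 0.05346.
So the interval runs from 0.3440 to 0.4509.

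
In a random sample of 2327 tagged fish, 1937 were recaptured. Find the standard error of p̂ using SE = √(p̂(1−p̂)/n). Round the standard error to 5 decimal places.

The sample proportion is 1937/2327 = 0.83240.
p̂(1−p̂) = 0.139510.
SE = √(0.139510/2327) = 0.00774.

SE = 0.00774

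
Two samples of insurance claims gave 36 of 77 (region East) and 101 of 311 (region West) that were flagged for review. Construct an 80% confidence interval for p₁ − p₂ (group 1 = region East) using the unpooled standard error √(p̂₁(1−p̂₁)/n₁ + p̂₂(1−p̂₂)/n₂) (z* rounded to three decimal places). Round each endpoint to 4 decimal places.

p̂₁ = 0.46753, p̂₂ = 0.32476, so the observed difference is 0.14277.
Unpooled SE = √(p̂₁(1−p̂₁)/n₁ + p̂₂(1−p̂₂)/n₂) = √(0.003233063 + 0.000705114) = 0.062755.
z* = 1.282 at the 80% level. Margin of error = 0.08045.
So the interval runs from 0.0623 to 0.2232.

(0.0623, 0.2232)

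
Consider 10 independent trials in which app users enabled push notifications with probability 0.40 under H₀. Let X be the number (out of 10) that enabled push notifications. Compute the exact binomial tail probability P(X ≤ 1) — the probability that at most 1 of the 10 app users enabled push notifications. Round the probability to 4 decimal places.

X is binomial with n = 10 and p = 0.40.
P(X ≤ 1) = C(10,0)·0.40^0·0.60^10 + C(10,1)·0.40^1·0.60^9.
= 0.006047 + 0.040311 = 0.0464.

P = 0.0464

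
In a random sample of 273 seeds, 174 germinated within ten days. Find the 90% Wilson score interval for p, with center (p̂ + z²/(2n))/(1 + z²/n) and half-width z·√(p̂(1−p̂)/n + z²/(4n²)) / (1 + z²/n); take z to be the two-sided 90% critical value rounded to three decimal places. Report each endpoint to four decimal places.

(0.5884, 0.6837)

p̂ = 174/273 = 0.63736; z = 1.645, so z² = 2.706025.
1 + z²/n = 1.009912.
Center = (0.63736 + 0.004956)/1.009912 = 0.63601.
Radicand: p̂(1−p̂)/n + z²/(4n²) = 0.000846636 + 0.000009077 = 0.000855713.
Half-width = z·√(radicand)/denom = 1.645·0.029253/1.009912 = 0.04765.
CI: 0.63601 ± 0.04765 = (0.5884, 0.6837).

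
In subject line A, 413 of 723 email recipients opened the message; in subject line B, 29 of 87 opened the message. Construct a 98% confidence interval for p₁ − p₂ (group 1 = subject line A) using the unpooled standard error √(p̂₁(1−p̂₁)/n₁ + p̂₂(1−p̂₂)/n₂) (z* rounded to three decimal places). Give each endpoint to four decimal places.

(0.1128, 0.3630)

p̂₁ = 413/723 = 0.57123, p̂₂ = 29/87 = 0.33333; p̂₁ − p̂₂ = 0.23790.
SE = √(0.000338764 + 0.002554278) = √0.002893042 = 0.053787.
z* = 2.326 at the 98% level. Margin of error = 0.12511.
Interval: 0.23790 ± 0.12511 → (0.1128, 0.3630).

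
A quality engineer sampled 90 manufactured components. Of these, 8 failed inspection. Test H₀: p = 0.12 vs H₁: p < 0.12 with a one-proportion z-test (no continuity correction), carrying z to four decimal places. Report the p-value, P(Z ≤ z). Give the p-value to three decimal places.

p̂ = 8/90 = 0.08889.
Null standard error: √(0.12·0.88/90) = √0.001173333 = 0.034254.
Test statistic (full precision, shown to 4 dp): z = (8/90 − 0.12)/SE₀ ≈ -0.9082.
From the standard normal, P(Z ≤ z) = 0.182.

p-value = 0.182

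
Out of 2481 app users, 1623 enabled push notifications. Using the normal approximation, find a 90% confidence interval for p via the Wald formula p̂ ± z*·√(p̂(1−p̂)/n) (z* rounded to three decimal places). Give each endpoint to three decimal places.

p̂ = 1623/2481 = 0.65417.
SE = √(p̂(1−p̂)/n) = √(0.226231/2481) = 0.009549.
z* = 1.645 at the 90% level.
Margin of error: 1.645 × 0.009549 = 0.01571.
CI: 0.65417 ± 0.01571 = (0.638, 0.670).

(0.638, 0.670)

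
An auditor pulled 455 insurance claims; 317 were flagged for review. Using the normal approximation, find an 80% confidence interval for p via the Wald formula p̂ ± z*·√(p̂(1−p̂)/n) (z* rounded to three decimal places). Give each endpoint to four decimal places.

The sample proportion is 317/455 = 0.69670.
SE = √(p̂(1−p̂)/n) = √(0.211308/455) = 0.021550.
z* = 1.282 at the 80% level.
Margin of error: 1.282 × 0.021550 = 0.02763.
CI: 0.69670 ± 0.02763 = (0.6691, 0.7243).

(0.6691, 0.7243)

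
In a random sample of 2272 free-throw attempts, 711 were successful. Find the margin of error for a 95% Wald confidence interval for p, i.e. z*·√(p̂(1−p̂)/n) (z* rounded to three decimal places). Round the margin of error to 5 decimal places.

The sample proportion is 711/2272 = 0.31294.
SE = √(p̂(1−p̂)/n) = √(0.215009/2272) = 0.009728.
For 95% confidence, z* = 1.960.
Margin of error = z*·SE = 1.960 × 0.009728 = 0.01907.

ME = 0.01907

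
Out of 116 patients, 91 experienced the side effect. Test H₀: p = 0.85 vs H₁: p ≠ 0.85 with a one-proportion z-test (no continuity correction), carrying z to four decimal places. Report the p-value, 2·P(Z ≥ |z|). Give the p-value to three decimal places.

With x = 91 successes in n = 116, p̂ = 0.78448.
Under H₀, SE = √(p₀(1−p₀)/n) = √(0.85·0.15/116) = √0.001099138 = 0.033153.
Test statistic (full precision, shown to 4 dp): z = (91/116 − 0.85)/SE₀ ≈ -1.9762.
From the standard normal, 2·P(Z ≥ |z|) = 0.048.

p-value = 0.048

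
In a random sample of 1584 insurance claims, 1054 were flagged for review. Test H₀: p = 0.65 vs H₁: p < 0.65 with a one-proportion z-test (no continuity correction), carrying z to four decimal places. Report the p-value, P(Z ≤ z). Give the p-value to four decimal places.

p̂ = 1054/1584 = 0.66540.
Under H₀, SE = √(p₀(1−p₀)/n) = √(0.65·0.35/1584) = √0.000143624 = 0.011984.
z = (p̂ − p₀)/SE = (1054/1584 − 0.65)/0.011984 ≈ 1.2854.
From the standard normal, P(Z ≤ z) = 0.9007.

p-value = 0.9007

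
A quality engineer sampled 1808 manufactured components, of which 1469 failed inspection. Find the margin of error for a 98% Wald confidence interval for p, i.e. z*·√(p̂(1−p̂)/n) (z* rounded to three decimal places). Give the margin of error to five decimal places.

ME = 0.02135

With x = 1469 successes in n = 1808, p̂ = 0.81250.
SE(p̂) = √(0.81250·0.18750/1808) = 0.009179.
z* = 2.326 at the 98% level.
Margin of error = z*·SE = 2.326 × 0.009179 = 0.02135.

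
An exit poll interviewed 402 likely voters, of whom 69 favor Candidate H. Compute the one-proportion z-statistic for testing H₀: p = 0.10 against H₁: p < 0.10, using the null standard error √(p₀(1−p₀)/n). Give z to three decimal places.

With x = 69 successes in n = 402, p̂ = 0.17164.
Null standard error: √(0.10·0.90/402) = √0.000223881 = 0.014963.
z = (0.17164 − 0.10)/0.014963 = 0.07164/0.014963 = 4.788.

z = 4.788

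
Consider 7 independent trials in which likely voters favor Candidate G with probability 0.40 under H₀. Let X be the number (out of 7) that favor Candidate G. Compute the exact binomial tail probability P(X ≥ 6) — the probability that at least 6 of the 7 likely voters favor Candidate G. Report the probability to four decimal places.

X ~ Binomial(n=7, p=0.40).
P(X ≥ 6) = C(7,6)·0.40^6·0.60^1 + C(7,7)·0.40^7·0.60^0.
= 0.017203 + 0.001638 = 0.0188.

P = 0.0188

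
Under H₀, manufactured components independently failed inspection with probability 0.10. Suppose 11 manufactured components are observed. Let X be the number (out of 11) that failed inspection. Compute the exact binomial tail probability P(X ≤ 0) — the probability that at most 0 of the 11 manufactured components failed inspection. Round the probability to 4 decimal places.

P = 0.3138

X is binomial with n = 11 and p = 0.10.
P(X ≤ 0) = C(11,0)·0.10^0·0.90^11.
= 0.313811 = 0.3138.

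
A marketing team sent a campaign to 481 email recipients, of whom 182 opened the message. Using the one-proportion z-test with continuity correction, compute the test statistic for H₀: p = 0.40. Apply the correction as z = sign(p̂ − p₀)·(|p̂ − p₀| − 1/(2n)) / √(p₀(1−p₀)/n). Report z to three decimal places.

The sample proportion is 182/481 = 0.37838. p̂ − p₀ = -0.021622.
1/(2n) = 0.001040.
Corrected numerator: |-0.021622| − 0.001040 = 0.020582.
SE₀ = √(0.40·0.60/481) = 0.022337.
z = (−)0.020582/0.022337 = -0.921.

z = -0.921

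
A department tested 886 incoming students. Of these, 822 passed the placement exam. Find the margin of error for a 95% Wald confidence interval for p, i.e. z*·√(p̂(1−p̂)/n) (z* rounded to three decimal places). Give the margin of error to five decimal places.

ME = 0.01705

The sample proportion is 822/886 = 0.92777.
SE(p̂) = √(0.92777·0.07223/886) = 0.008697.
The 95% critical value is z* = 1.960.
ME = 1.960·0.008697 = 0.01705.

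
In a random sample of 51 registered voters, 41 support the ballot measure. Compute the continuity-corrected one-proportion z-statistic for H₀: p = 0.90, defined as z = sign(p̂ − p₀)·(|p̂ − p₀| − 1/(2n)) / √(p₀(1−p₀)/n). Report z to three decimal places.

z = -2.054

p̂ = 41/51 = 0.80392. p̂ − p₀ = -0.096078.
1/(2n) = 0.009804.
Corrected numerator: |-0.096078| − 0.009804 = 0.086274.
Null standard error: √(0.90·0.10/51) = √0.001764706 = 0.042008.
z = (−)0.086274/0.042008 = -2.054.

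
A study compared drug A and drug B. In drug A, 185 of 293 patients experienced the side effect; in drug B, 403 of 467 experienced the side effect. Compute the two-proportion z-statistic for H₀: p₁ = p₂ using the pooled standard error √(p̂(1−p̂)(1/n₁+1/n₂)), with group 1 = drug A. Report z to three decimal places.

z = -7.425

Sample proportions: p̂₁ = 185/293 = 0.63140 and p̂₂ = 403/467 = 0.86296.
Pooled p̂ = (185+403)/(293+467) = 588/760 = 0.77368.
SE = √[p̂(1−p̂)(1/n₁+1/n₂)] = √[0.77368·0.22632·(1/293+1/467)] ≈ 0.031186.
z = (p̂₁ − p̂₂)/SE = (0.63140 − 0.86296)/0.031186 = -0.23156/0.031186 = -7.425.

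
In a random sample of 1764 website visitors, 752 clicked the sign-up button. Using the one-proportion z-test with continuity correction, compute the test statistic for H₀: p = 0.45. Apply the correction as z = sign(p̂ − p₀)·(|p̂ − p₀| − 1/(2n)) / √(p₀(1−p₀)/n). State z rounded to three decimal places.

Sample proportion p̂ = 752/1764 = 0.42630. p̂ − p₀ = -0.023696.
1/(2n) = 0.000283.
Corrected numerator: |-0.023696| − 0.000283 = 0.023413.
Under H₀, SE = √(p₀(1−p₀)/n) = √(0.45·0.55/1764) = √0.000140306 = 0.011845.
z = (−)0.023413/0.011845 = -1.977.

z = -1.977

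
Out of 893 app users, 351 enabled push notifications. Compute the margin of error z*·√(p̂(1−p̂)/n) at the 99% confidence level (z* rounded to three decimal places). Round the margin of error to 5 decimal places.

The sample proportion is 351/893 = 0.39306.
SE(p̂) = √(0.39306·0.60694/893) = 0.016345.
For 99% confidence, z* = 2.576.
So ME = 0.04210.

ME = 0.04210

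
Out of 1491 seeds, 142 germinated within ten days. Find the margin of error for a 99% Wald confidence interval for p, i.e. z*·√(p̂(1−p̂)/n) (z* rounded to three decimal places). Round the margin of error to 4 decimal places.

Sample proportion p̂ = 142/1491 = 0.09524.
Standard error of p̂: √(0.086168/1491) = √0.000057792 = 0.007602.
The 99% critical value is z* = 2.576.
Margin of error = z*·SE = 2.576 × 0.007602 = 0.0196.

ME = 0.0196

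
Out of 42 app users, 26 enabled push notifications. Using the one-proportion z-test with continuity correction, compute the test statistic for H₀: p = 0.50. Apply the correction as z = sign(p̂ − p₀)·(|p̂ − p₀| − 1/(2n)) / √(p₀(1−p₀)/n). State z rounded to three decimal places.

With x = 26 successes in n = 42, p̂ = 0.61905. p̂ − p₀ = 0.119048.
Continuity correction 1/(2n) = 1/84 = 0.011905.
Corrected numerator: |0.119048| − 0.011905 = 0.107143.
SE₀ = √(0.50·0.50/42) = 0.077152.
z = +0.107143/0.077152 = 1.389.

z = 1.389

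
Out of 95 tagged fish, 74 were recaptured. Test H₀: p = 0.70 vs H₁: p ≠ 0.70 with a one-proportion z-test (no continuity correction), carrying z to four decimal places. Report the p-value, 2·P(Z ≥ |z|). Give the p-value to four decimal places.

p-value = 0.0931

Sample proportion p̂ = 74/95 = 0.77895.
Null standard error: √(0.70·0.30/95) = √0.002210526 = 0.047016.
Test statistic (full precision, shown to 4 dp): z = (74/95 − 0.70)/SE₀ ≈ 1.6792.
p-value = 2·P(Z ≥ |z|) with z = 1.6792 → 0.0931.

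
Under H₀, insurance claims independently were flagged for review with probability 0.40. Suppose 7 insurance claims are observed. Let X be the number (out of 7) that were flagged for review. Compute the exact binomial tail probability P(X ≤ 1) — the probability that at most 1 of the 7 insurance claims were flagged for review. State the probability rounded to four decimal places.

P = 0.1586

X ~ Binomial(n=7, p=0.40).
P(X ≤ 1) = C(7,0)·0.40^0·0.60^7 + C(7,1)·0.40^1·0.60^6.
= 0.027994 + 0.130637 = 0.1586.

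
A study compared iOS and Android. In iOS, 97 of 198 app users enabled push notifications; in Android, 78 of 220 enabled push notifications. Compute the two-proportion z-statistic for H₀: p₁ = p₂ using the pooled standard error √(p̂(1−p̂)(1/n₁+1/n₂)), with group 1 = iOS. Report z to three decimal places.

p̂₁ = 97/198 = 0.48990, p̂₂ = 78/220 = 0.35455.
Pooling: p̂ = 175/418 = 0.41866.
SE = √[p̂(1−p̂)(1/n₁+1/n₂)] = √[0.41866·0.58134·(1/198+1/220)] ≈ 0.048327.
z = (p̂₁ − p̂₂)/SE = (0.48990 − 0.35455)/0.048327 = 0.13535/0.048327 = 2.801.

z = 2.801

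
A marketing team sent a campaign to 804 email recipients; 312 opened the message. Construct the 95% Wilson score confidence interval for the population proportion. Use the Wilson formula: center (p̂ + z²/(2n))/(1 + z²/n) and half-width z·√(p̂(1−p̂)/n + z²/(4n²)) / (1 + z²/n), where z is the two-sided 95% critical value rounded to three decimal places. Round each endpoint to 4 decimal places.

(0.3550, 0.4222)

p̂ = 312/804 = 0.38806; z = 1.960, so z² = 3.841600.
1 + z²/n = 1.004778.
Center = (0.38806 + 0.002389)/1.004778 = 0.38859.
Radicand: p̂(1−p̂)/n + z²/(4n²) = 0.000295360 + 0.000001486 = 0.000296846.
Half-width = z·√(radicand)/denom = 1.960·0.017229/1.004778 = 0.03361.
CI: 0.38859 ± 0.03361 = (0.3550, 0.4222).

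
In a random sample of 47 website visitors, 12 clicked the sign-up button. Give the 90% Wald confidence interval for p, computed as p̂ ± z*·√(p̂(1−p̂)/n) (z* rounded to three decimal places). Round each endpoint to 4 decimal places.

(0.1507, 0.3599)

p̂ = 12/47 = 0.25532.
SE(p̂) = √(0.25532·0.74468/47) = 0.063603.
For 90% confidence, z* = 1.645.
Margin = 1.645·0.063603 = 0.10463.
CI: 0.25532 ± 0.10463 = (0.1507, 0.3599).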